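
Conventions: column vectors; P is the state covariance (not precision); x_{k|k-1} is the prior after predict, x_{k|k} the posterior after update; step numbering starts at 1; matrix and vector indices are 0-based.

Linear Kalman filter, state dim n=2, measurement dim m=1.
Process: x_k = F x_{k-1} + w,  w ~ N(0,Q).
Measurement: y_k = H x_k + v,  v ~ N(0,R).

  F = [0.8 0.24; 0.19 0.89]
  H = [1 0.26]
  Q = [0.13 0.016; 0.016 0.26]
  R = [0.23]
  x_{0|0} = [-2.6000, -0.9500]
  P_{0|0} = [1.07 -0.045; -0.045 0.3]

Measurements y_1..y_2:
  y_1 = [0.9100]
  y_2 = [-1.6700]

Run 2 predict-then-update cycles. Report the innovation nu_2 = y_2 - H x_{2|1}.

innov = [-1.7798]

step 1: x^-=[-2.3080, -1.3395]  P^-=[0.8148 0.2086; 0.2086 0.5210]  S=[1.1885]  K=[0.7312; 0.2895]  nu=[3.5663]  x^+=[0.2997, -0.3070]  P^+=[0.1794 -0.0430; -0.0430 0.4214]
step 2: x^-=[0.1661, -0.2163]  P^-=[0.2526 0.1007; 0.1007 0.5857]  S=[0.5745]  K=[0.4852; 0.4404]  nu=[-1.7798]  x^+=[-0.6975, -1.0001]  P^+=[0.1173 -0.0220; -0.0220 0.4743]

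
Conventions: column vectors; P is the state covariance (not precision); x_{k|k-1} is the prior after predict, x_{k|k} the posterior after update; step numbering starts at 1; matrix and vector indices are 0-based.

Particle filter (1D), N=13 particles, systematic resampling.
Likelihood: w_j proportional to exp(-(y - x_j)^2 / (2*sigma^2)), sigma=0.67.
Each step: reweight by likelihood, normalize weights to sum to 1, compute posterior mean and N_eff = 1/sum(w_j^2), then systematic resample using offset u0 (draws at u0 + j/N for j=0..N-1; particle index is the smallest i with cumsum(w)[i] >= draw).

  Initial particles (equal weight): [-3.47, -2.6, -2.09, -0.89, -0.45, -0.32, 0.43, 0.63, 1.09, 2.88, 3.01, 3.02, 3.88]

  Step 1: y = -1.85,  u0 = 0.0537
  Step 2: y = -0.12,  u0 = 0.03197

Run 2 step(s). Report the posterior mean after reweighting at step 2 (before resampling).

post_mean = -0.7184

step 1: w=[0.0259, 0.2576, 0.4520, 0.1727, 0.0543, 0.0355, 0.0015, 0.0005, 0.0000, 0.0000, 0.0000, 0.0000, 0.0000]  mean=-1.8928  Neff=3.2750  idx=[1, 1, 1, 2, 2, 2, 2, 2, 2, 3, 3, 3, 5]
step 2: w=[0.0004, 0.0004, 0.0004, 0.0051, 0.0051, 0.0051, 0.0051, 0.0051, 0.0051, 0.1995, 0.1995, 0.1995, 0.3694]  mean=-0.7184  Neff=3.9052  idx=[9, 9, 9, 10, 10, 10, 11, 11, 12, 12, 12, 12, 12]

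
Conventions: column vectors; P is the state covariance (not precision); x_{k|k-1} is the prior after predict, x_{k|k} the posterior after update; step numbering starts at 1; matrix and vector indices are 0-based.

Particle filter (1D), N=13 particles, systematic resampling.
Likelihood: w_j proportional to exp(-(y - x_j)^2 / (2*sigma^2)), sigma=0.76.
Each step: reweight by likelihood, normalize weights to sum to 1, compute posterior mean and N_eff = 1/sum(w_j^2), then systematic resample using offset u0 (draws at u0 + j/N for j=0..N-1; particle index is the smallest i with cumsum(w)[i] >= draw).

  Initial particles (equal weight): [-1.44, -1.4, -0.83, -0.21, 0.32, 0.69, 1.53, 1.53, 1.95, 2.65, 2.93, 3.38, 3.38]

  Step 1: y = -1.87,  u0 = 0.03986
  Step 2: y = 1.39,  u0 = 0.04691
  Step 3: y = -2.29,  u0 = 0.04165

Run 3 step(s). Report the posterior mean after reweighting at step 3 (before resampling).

step 1: w=[0.3906, 0.3786, 0.1797, 0.0422, 0.0072, 0.0016, 0.0000, 0.0000, 0.0000, 0.0000, 0.0000, 0.0000, 0.0000]  mean=-1.2471  Neff=3.0296  idx=[0, 0, 0, 0, 0, 1, 1, 1, 1, 1, 2, 2, 3]
step 2: w=[0.0066, 0.0066, 0.0066, 0.0066, 0.0066, 0.0080, 0.0080, 0.0080, 0.0080, 0.0080, 0.0949, 0.0949, 0.7372]  mean=-0.4159  Neff=1.7793  idx=[6, 10, 11, 12, 12, 12, 12, 12, 12, 12, 12, 12, 12]
step 3: w=[0.4770, 0.1496, 0.1496, 0.0224, 0.0224, 0.0224, 0.0224, 0.0224, 0.0224, 0.0224, 0.0224, 0.0224, 0.0224]  mean=-0.9632  Neff=3.6061  idx=[0, 0, 0, 0, 0, 0, 1, 1, 2, 2, 4, 7, 11]

post_mean = -0.9632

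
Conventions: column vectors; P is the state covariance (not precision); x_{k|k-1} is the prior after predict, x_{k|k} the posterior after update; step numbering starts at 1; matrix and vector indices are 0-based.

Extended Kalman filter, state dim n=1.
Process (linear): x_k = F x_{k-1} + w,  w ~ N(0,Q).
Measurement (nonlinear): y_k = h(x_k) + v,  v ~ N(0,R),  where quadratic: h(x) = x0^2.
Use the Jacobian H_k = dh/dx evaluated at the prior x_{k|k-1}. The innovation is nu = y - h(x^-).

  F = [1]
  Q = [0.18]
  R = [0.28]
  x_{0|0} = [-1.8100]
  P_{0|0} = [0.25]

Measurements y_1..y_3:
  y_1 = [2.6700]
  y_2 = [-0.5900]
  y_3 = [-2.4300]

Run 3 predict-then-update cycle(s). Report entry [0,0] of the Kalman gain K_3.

step 1: x^-=[-1.8100]  P^-=[0.4300]  H_jac=[-3.6200]  S=[5.9149]  K=[-0.2632]  nu=[-0.6061]  x^+=[-1.6505]  P^+=[0.0204]
step 2: x^-=[-1.6505]  P^-=[0.2004]  H_jac=[-3.3010]  S=[2.4632]  K=[-0.2685]  nu=[-3.3141]  x^+=[-0.7606]  P^+=[0.0228]
step 3: x^-=[-0.7606]  P^-=[0.2028]  H_jac=[-1.5213]  S=[0.7493]  K=[-0.4117]  nu=[-3.0086]  x^+=[0.4780]  P^+=[0.0758]

K[0,0] = -0.4117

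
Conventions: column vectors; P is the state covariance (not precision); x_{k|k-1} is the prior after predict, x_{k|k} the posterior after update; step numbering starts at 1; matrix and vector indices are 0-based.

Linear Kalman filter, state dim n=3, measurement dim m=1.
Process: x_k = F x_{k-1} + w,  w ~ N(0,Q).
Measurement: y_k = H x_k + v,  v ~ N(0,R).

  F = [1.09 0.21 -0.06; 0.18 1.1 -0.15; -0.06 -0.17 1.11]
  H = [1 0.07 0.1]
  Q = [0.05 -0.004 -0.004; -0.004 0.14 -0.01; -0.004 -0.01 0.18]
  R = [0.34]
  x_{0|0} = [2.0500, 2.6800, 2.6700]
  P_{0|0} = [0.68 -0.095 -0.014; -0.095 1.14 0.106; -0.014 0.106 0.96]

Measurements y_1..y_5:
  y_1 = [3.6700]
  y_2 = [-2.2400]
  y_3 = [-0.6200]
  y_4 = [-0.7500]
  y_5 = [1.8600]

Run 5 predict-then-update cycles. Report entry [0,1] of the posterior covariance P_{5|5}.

P_post[0,1] = 0.4182

step 1: x^-=[2.6371, 2.9165, 2.3851]  P^-=[0.8673 0.2760 -0.1255; 0.2760 1.4912 -0.2520; -0.1255 -0.2520 1.3581]  S=[1.2382]  K=[0.7059; 0.2869; -0.0059]  nu=[0.5902]  x^+=[3.0538, 3.0858, 2.3816]  P^+=[0.2503 0.0253 -0.1203; 0.0253 1.3893 -0.2499; -0.1203 -0.2499 1.3581]
step 2: x^-=[3.8337, 3.5868, 1.9358]  P^-=[0.4471 0.4548 -0.3722; 0.4548 1.9587 -0.8377; -0.3722 -0.8377 2.0052]  S=[0.7943]  K=[0.5561; 0.6398; -0.2900]  nu=[-6.5184]  x^+=[0.2085, -0.5837, 3.8262]  P^+=[0.2014 0.1722 -0.2441; 0.1722 1.6335 -0.6903; -0.2441 -0.6903 1.9384]
step 3: x^-=[-0.1248, -1.1785, 4.3338]  P^-=[0.4965 0.7532 -0.7029; 0.7532 2.4759 -1.5684; -0.7029 -1.5684 2.9128]  S=[0.8207]  K=[0.5836; 0.9378; -0.6353]  nu=[-0.8460]  x^+=[-0.6186, -1.9719, 4.8712]  P^+=[0.2170 0.3040 -0.3986; 0.3040 1.7541 -1.0795; -0.3986 -1.0795 2.5816]
step 4: x^-=[-1.3806, -3.0111, 5.7794]  P^-=[0.6130 1.0177 -1.0592; 1.0177 2.8258 -2.2284; -1.0592 -2.2284 3.8789]  S=[0.9051]  K=[0.6390; 1.0968; -0.9141]  nu=[0.2635]  x^+=[-1.2123, -2.7221, 5.5386]  P^+=[0.2435 0.3834 -0.5306; 0.3834 1.7369 -1.3209; -0.5306 -1.3209 3.1226]
step 5: x^-=[-2.2254, -4.0433, 6.6833]  P^-=[0.7053 1.1686 -1.3310; 1.1686 2.9362 -2.6517; -1.3310 -2.6517 4.6555]  S=[0.9665]  K=[0.6767; 1.1474; -1.0875]  nu=[3.7001]  x^+=[0.2783, 0.2020, 2.6595]  P^+=[0.2628 0.4182 -0.6198; 0.4182 1.6639 -1.4457; -0.6198 -1.4457 3.5124]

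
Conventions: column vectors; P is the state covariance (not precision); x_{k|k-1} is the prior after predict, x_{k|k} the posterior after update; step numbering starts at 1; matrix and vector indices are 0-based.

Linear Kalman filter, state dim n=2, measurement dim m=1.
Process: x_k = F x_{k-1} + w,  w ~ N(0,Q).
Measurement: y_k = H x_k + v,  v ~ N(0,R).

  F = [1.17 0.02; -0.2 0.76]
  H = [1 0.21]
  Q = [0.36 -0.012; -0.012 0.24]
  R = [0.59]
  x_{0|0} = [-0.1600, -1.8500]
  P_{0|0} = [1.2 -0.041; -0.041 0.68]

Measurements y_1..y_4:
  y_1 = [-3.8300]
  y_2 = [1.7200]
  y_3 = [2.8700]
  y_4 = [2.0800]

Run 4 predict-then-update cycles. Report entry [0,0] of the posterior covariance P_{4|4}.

P_post[0,0] = 0.3947

step 1: x^-=[-0.2242, -1.3740]  P^-=[2.0010 -0.3188; -0.3188 0.6932]  S=[2.4877]  K=[0.7775; -0.0696]  nu=[-3.3173]  x^+=[-2.8032, -1.1431]  P^+=[0.4974 -0.1841; -0.1841 0.6812]
step 2: x^-=[-3.3026, -0.3081]  P^-=[1.0325 -0.2810; -0.2810 0.7093]  S=[1.5358]  K=[0.6339; -0.0860]  nu=[5.0873]  x^+=[-0.0779, -0.7455]  P^+=[0.4154 -0.1973; -0.1973 0.6980]
step 3: x^-=[-0.1060, -0.5510]  P^-=[0.9197 -0.2733; -0.2733 0.7197]  S=[1.4267]  K=[0.6044; -0.0856]  nu=[3.0917]  x^+=[1.7627, -0.8157]  P^+=[0.3985 -0.1994; -0.1994 0.7093]
step 4: x^-=[2.0461, -0.9724]  P^-=[0.8965 -0.2710; -0.2710 0.7263]  S=[1.4047]  K=[0.5977; -0.0844]  nu=[0.2381]  x^+=[2.1884, -0.9925]  P^+=[0.3947 -0.2002; -0.2002 0.7163]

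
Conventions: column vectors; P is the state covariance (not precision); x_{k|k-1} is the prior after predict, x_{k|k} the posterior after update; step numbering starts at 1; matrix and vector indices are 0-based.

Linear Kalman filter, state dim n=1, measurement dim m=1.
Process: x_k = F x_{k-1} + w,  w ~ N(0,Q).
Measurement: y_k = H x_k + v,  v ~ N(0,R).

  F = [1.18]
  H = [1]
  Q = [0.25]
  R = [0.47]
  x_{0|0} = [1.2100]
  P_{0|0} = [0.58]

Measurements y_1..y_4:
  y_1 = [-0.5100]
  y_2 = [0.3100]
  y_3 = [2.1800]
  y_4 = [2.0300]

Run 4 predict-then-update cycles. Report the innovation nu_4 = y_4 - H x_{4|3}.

step 1: x^-=[1.4278]  P^-=[1.0576]  S=[1.5276]  K=[0.6923]  nu=[-1.9378]  x^+=[0.0862]  P^+=[0.3254]
step 2: x^-=[0.1017]  P^-=[0.7031]  S=[1.1731]  K=[0.5993]  nu=[0.2083]  x^+=[0.2266]  P^+=[0.2817]
step 3: x^-=[0.2673]  P^-=[0.6422]  S=[1.1122]  K=[0.5774]  nu=[1.9127]  x^+=[1.3718]  P^+=[0.2714]
step 4: x^-=[1.6187]  P^-=[0.6279]  S=[1.0979]  K=[0.5719]  nu=[0.4113]  x^+=[1.8539]  P^+=[0.2688]

innov = [0.4113]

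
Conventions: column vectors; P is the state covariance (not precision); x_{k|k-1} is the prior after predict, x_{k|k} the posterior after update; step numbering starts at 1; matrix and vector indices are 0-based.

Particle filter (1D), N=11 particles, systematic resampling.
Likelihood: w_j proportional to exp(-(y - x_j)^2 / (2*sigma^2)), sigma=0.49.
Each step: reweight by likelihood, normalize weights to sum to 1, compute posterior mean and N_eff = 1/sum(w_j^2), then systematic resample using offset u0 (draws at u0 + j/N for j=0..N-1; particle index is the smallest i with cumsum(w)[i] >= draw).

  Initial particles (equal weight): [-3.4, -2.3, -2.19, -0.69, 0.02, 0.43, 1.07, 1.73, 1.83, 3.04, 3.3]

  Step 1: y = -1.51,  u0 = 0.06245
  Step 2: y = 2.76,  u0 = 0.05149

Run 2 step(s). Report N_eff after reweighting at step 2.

step 1: w=[0.0006, 0.2997, 0.4197, 0.2711, 0.0084, 0.0004, 0.0000, 0.0000, 0.0000, 0.0000, 0.0000]  mean=-1.7975  Neff=2.9450  idx=[1, 1, 1, 2, 2, 2, 2, 2, 3, 3, 3]
step 2: w=[0.0000, 0.0000, 0.0000, 0.0000, 0.0000, 0.0000, 0.0000, 0.0000, 0.3333, 0.3333, 0.3333]  mean=-0.6900  Neff=3.0000  idx=[8, 8, 8, 8, 9, 9, 9, 10, 10, 10, 10]

N_eff = 3.0000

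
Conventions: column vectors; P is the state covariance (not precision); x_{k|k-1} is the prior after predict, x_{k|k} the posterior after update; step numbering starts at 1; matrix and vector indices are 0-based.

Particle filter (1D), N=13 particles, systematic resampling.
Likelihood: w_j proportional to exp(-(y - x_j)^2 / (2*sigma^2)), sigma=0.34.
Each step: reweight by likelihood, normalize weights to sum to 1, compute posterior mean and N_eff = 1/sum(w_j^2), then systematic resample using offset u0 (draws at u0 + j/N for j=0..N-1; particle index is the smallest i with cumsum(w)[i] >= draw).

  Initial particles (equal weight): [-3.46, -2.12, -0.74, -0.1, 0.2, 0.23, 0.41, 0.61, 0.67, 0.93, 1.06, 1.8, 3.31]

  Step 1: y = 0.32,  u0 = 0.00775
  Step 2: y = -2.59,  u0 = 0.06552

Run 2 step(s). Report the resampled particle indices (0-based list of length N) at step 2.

step 1: w=[0.0000, 0.0000, 0.0016, 0.0947, 0.1909, 0.1962, 0.1962, 0.1412, 0.1196, 0.0406, 0.0190, 0.0000, 0.0000]  mean=0.3773  Neff=6.3038  idx=[3, 3, 4, 4, 5, 5, 5, 6, 6, 7, 7, 8, 8]
step 2: w=[0.4991, 0.4991, 0.0005, 0.0005, 0.0003, 0.0003, 0.0003, 0.0000, 0.0000, 0.0000, 0.0000, 0.0000, 0.0000]  mean=-0.0994  Neff=2.0073  idx=[0, 0, 0, 0, 0, 0, 1, 1, 1, 1, 1, 1, 1]

resampled_idx = [0, 0, 0, 0, 0, 0, 1, 1, 1, 1, 1, 1, 1]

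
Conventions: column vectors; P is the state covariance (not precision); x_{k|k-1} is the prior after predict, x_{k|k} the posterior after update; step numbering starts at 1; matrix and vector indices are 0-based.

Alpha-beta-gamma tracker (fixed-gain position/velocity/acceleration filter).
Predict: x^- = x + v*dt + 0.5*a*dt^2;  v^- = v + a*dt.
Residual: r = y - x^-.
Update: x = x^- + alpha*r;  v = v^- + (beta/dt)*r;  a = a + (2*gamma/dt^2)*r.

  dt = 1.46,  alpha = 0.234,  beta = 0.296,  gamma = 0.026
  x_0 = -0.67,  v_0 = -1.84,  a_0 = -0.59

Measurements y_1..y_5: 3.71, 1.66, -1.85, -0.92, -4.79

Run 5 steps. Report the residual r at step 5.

step 1: x_pred=-3.9852  r=7.6952  x^+=-2.1845  v^+=-1.1413  a^+=-0.4023
step 2: x_pred=-4.2795  r=5.9395  x^+=-2.8897  v^+=-0.5244  a^+=-0.2574
step 3: x_pred=-3.9297  r=2.0797  x^+=-3.4430  v^+=-0.4786  a^+=-0.2066
step 4: x_pred=-4.3620  r=3.4420  x^+=-3.5565  v^+=-0.0824  a^+=-0.1227
step 5: x_pred=-3.8077  r=-0.9823  x^+=-4.0375  v^+=-0.4607  a^+=-0.1466

resid = -0.9823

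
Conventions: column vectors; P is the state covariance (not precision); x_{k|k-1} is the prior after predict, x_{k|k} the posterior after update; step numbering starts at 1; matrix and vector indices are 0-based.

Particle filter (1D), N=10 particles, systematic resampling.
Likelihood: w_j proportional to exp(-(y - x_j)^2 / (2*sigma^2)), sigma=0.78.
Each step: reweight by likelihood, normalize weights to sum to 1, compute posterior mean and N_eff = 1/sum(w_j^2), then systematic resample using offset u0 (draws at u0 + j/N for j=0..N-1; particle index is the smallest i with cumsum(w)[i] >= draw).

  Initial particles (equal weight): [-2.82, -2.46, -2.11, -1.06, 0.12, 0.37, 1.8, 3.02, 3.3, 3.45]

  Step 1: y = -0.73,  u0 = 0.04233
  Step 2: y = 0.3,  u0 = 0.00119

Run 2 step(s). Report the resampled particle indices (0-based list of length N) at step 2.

resampled_idx = [1, 4, 6, 6, 7, 7, 8, 8, 9, 9]

step 1: w=[0.0128, 0.0395, 0.0966, 0.4226, 0.2552, 0.1710, 0.0024, 0.0000, 0.0000, 0.0000]  mean=-0.6867  Neff=3.5214  idx=[1, 2, 3, 3, 3, 3, 4, 4, 5, 5]
step 2: w=[0.0004, 0.0018, 0.0453, 0.0453, 0.0453, 0.0453, 0.2018, 0.2018, 0.2064, 0.2064]  mean=0.0043  Neff=5.7168  idx=[1, 4, 6, 6, 7, 7, 8, 8, 9, 9]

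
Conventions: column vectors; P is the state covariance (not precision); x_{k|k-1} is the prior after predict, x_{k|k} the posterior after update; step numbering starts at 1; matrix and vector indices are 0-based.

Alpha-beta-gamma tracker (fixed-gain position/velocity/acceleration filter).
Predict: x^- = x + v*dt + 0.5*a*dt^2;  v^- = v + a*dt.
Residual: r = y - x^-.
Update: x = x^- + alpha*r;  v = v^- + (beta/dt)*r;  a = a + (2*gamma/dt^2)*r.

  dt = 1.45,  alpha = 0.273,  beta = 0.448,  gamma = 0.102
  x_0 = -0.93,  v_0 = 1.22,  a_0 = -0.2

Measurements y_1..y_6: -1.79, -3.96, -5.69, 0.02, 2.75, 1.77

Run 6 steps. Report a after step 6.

a_post = 1.5182

step 1: x_pred=0.6287  r=-2.4188  x^+=-0.0316  v^+=0.1827  a^+=-0.4347
step 2: x_pred=-0.2236  r=-3.7364  x^+=-1.2437  v^+=-1.6020  a^+=-0.7972
step 3: x_pred=-4.4047  r=-1.2853  x^+=-4.7556  v^+=-3.1551  a^+=-0.9219
step 4: x_pred=-10.2996  r=10.3196  x^+=-7.4824  v^+=-1.3035  a^+=0.0794
step 5: x_pred=-9.2890  r=12.0390  x^+=-6.0024  v^+=2.5312  a^+=1.2475
step 6: x_pred=-1.0207  r=2.7907  x^+=-0.2588  v^+=5.2023  a^+=1.5182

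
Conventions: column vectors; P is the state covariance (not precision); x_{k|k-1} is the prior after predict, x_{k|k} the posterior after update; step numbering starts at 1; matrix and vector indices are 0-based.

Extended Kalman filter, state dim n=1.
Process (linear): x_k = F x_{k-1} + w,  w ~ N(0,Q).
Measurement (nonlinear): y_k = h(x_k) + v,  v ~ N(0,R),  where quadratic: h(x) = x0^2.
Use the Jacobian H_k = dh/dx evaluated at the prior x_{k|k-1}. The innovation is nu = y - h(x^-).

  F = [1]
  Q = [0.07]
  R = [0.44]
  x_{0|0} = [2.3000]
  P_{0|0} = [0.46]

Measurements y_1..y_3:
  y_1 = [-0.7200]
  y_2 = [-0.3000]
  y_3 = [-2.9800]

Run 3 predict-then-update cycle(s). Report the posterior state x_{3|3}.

step 1: x^-=[2.3000]  P^-=[0.5300]  H_jac=[4.6000]  S=[11.6548]  K=[0.2092]  nu=[-6.0100]  x^+=[1.0428]  P^+=[0.0200]
step 2: x^-=[1.0428]  P^-=[0.0900]  H_jac=[2.0856]  S=[0.8315]  K=[0.2258]  nu=[-1.3874]  x^+=[0.7296]  P^+=[0.0476]
step 3: x^-=[0.7296]  P^-=[0.1176]  H_jac=[1.4591]  S=[0.6904]  K=[0.2486]  nu=[-3.5123]  x^+=[-0.1435]  P^+=[0.0750]

x_post = [-0.1435]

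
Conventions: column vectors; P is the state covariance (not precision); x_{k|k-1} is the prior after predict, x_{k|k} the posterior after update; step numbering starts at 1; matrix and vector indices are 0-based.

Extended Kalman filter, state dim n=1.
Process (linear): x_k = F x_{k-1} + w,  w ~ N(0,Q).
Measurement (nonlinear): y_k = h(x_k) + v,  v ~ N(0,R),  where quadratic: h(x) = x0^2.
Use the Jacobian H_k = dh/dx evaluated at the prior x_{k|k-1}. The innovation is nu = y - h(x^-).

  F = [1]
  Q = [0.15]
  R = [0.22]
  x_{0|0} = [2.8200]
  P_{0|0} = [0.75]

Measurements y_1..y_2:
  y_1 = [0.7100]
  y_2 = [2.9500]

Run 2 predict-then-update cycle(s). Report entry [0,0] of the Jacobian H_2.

H_jac[0,0] = 3.0914

step 1: x^-=[2.8200]  P^-=[0.9000]  H_jac=[5.6400]  S=[28.8486]  K=[0.1760]  nu=[-7.2424]  x^+=[1.5457]  P^+=[0.0069]
step 2: x^-=[1.5457]  P^-=[0.1569]  H_jac=[3.0914]  S=[1.7191]  K=[0.2821]  nu=[0.5609]  x^+=[1.7039]  P^+=[0.0201]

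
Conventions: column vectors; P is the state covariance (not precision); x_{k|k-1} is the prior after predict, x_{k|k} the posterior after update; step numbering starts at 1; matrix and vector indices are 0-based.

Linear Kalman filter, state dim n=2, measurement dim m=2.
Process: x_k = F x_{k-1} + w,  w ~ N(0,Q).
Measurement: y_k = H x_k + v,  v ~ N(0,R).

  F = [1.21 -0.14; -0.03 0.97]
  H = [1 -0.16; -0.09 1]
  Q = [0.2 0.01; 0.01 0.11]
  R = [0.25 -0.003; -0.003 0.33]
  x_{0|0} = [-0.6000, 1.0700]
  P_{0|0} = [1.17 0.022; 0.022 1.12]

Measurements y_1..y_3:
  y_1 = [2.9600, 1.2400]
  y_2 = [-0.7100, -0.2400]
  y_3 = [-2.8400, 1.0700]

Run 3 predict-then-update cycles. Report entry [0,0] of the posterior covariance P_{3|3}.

step 1: x^-=[-0.8758, 1.0559]  P^-=[1.9275 -0.1587; -0.1587 1.1636]  S=[2.2581 -0.5236; -0.5236 1.5378]  K=[0.8846 0.0852; 0.0270 0.7752]  nu=[4.0047, 0.1053]  x^+=[2.6758, 1.2458]  P^+=[0.2283 0.0460; 0.0460 0.2599]
step 2: x^-=[3.0633, 1.1281]  P^-=[0.5237 0.0206; 0.0206 0.3520]  S=[0.7761 -0.0855; -0.0855 0.6826]  K=[0.6756 0.0458; 0.0107 0.5144]  nu=[-3.5928, -1.0924]  x^+=[0.5861, 0.5278]  P^+=[0.1733 0.0287; 0.0287 0.1723]
step 3: x^-=[0.6352, 0.4944]  P^-=[0.4475 0.0141; 0.0141 0.2706]  S=[0.6999 -0.0723; -0.0723 0.6017]  K=[0.6396 0.0333; 0.0046 0.4482]  nu=[-3.3961, 0.6328]  x^+=[-1.5157, 0.7625]  P^+=[0.1636 0.0238; 0.0238 0.1500]

P_post[0,0] = 0.1636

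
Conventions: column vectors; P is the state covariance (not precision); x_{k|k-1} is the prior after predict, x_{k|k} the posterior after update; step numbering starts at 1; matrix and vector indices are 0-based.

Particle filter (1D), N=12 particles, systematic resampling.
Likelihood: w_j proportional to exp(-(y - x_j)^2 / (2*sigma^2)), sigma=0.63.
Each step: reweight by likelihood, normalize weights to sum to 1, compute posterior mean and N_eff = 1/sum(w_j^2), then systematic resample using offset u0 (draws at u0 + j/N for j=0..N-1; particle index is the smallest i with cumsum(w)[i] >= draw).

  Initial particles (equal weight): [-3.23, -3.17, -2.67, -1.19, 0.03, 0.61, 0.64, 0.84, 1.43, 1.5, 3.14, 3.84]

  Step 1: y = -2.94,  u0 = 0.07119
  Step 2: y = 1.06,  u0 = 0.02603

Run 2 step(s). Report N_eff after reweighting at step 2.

step 1: w=[0.3249, 0.3379, 0.3295, 0.0076, 0.0000, 0.0000, 0.0000, 0.0000, 0.0000, 0.0000, 0.0000, 0.0000]  mean=-3.0096  Neff=3.0450  idx=[0, 0, 0, 0, 1, 1, 1, 1, 2, 2, 2, 2]
step 2: w=[0.0009, 0.0009, 0.0009, 0.0009, 0.0016, 0.0016, 0.0016, 0.0016, 0.2475, 0.2475, 0.2475, 0.2475]  mean=-2.6752  Neff=4.0813  idx=[8, 8, 8, 9, 9, 9, 10, 10, 10, 11, 11, 11]

N_eff = 4.0813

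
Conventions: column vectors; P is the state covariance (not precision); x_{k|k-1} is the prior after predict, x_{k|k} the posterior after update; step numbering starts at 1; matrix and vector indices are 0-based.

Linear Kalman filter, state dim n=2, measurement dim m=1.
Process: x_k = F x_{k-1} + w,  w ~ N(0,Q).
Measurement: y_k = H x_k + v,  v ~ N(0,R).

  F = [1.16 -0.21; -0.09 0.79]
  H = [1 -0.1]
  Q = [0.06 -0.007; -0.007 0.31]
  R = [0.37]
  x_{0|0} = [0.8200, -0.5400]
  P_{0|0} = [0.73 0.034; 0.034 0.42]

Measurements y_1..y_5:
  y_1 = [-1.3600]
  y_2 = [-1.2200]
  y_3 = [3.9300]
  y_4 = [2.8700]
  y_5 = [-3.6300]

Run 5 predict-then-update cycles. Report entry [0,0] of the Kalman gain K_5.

step 1: x^-=[1.0646, -0.5004]  P^-=[1.0442 -0.1211; -0.1211 0.5732]  S=[1.4442]  K=[0.7314; -0.1235]  nu=[-2.4746]  x^+=[-0.7455, -0.1947]  P^+=[0.2716 0.0094; 0.0094 0.5512]
step 2: x^-=[-0.8239, -0.0867]  P^-=[0.4452 -0.1180; -0.1180 0.6548]  S=[0.8453]  K=[0.5406; -0.2171]  nu=[-0.4048]  x^+=[-1.0427, 0.0011]  P^+=[0.1981 -0.0188; -0.0188 0.6150]
step 3: x^-=[-1.2098, 0.0948]  P^-=[0.3629 -0.1473; -0.1473 0.6981]  S=[0.7693]  K=[0.4908; -0.2822]  nu=[5.1492]  x^+=[1.3177, -1.3584]  P^+=[0.1775 -0.0407; -0.0407 0.6368]
step 4: x^-=[1.8138, -1.1918]  P^-=[0.3468 -0.1693; -0.1693 0.7147]  S=[0.7578]  K=[0.4800; -0.3177]  nu=[0.9370]  x^+=[2.2636, -1.4894]  P^+=[0.1722 -0.0537; -0.0537 0.6382]
step 5: x^-=[2.9385, -1.3804]  P^-=[0.3461 -0.1811; -0.1811 0.7173]  S=[0.7595]  K=[0.4795; -0.3329]  nu=[-6.7066]  x^+=[-0.2774, 0.8524]  P^+=[0.1714 -0.0599; -0.0599 0.6332]

K[0,0] = 0.4795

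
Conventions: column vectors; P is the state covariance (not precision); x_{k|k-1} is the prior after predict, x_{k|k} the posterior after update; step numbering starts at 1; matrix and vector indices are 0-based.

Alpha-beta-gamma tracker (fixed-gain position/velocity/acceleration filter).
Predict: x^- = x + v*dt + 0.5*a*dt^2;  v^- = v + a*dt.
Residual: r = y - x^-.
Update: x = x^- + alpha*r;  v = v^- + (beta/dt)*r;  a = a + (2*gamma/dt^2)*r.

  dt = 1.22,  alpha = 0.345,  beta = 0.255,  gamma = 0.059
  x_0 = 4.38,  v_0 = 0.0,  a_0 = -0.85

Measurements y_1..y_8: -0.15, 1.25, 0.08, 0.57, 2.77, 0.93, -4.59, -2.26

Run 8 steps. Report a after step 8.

a_post = 0.3949

step 1: x_pred=3.7474  r=-3.8974  x^+=2.4028  v^+=-1.8516  a^+=-1.1590
step 2: x_pred=-0.7187  r=1.9687  x^+=-0.0395  v^+=-2.8541  a^+=-1.0029
step 3: x_pred=-4.2679  r=4.3479  x^+=-2.7678  v^+=-3.1689  a^+=-0.6582
step 4: x_pred=-7.1237  r=7.6937  x^+=-4.4694  v^+=-2.3638  a^+=-0.0483
step 5: x_pred=-7.3891  r=10.1591  x^+=-3.8842  v^+=-0.2992  a^+=0.7572
step 6: x_pred=-3.6858  r=4.6158  x^+=-2.0934  v^+=1.5893  a^+=1.1231
step 7: x_pred=0.6814  r=-5.2714  x^+=-1.1373  v^+=1.8577  a^+=0.7052
step 8: x_pred=1.6539  r=-3.9139  x^+=0.3036  v^+=1.8999  a^+=0.3949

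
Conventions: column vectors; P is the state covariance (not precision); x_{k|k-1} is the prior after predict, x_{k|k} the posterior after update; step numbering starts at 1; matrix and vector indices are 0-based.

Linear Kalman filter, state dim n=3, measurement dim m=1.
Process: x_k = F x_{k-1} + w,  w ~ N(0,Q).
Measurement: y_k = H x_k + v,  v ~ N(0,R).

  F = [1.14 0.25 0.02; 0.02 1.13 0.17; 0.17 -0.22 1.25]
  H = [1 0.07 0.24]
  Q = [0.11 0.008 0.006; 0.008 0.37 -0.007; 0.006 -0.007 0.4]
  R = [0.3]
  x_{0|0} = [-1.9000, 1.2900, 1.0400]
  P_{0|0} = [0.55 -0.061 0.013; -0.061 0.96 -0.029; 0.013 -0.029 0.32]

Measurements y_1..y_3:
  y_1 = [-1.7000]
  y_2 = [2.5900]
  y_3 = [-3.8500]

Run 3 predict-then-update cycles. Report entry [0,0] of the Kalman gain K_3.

K[0,0] = 0.5807

step 1: x^-=[-1.8227, 1.5965, 0.6932]  P^-=[0.8504 0.2146 0.0901; 0.2146 1.5915 -0.2264; 0.0901 -0.2264 0.9884]  S=[1.2809]  K=[0.6926; 0.2121; 0.2432]  nu=[-0.1554]  x^+=[-1.9303, 1.5635, 0.6554]  P^+=[0.2361 0.0264 -0.1256; 0.0264 1.5339 -0.2925; -0.1256 -0.2925 0.9126]
step 2: x^-=[-1.7966, 1.8396, 0.1471]  P^-=[0.5194 0.4406 -0.2848; 0.4406 2.2430 -0.5976; -0.2848 -0.5976 2.0126]  S=[0.8512]  K=[0.5661; 0.5335; 0.1837]  nu=[4.2225]  x^+=[0.5940, 4.0925, 0.9227]  P^+=[0.2466 0.1834 -0.3734; 0.1834 2.0007 -0.6810; -0.3734 -0.6810 1.9838]
step 3: x^-=[1.7187, 4.7932, 0.3540]  P^-=[0.6371 0.7060 -0.7880; 0.7060 2.7263 -1.0041; -0.7880 -1.0041 3.8059]  S=[0.8565]  K=[0.5807; 0.7657; 0.0644]  nu=[-5.9892]  x^+=[-1.7592, 0.2073, -0.0316]  P^+=[0.3482 0.3251 -0.8200; 0.3251 2.2241 -1.0463; -0.8200 -1.0463 3.8023]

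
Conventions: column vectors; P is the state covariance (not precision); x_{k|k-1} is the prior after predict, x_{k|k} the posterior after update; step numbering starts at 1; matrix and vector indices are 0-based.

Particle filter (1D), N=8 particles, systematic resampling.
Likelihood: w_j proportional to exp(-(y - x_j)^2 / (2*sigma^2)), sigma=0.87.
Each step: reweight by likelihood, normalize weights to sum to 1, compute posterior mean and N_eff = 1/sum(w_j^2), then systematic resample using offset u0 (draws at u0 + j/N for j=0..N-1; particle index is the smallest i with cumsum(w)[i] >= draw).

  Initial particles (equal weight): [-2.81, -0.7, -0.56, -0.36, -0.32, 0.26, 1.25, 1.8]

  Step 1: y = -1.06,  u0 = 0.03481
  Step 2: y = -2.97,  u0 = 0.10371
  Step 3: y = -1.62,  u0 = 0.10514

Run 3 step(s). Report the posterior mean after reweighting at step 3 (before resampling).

step 1: w=[0.0361, 0.2502, 0.2311, 0.1972, 0.1899, 0.0862, 0.0080, 0.0012]  mean=-0.5030  Neff=5.0053  idx=[0, 1, 1, 2, 3, 3, 4, 5]
step 2: w=[0.8905, 0.0301, 0.0301, 0.0195, 0.0101, 0.0101, 0.0088, 0.0009]  mean=-2.5651  Neff=1.2572  idx=[0, 0, 0, 0, 0, 0, 0, 4]
step 3: w=[0.1267, 0.1267, 0.1267, 0.1267, 0.1267, 0.1267, 0.1267, 0.1131]  mean=-2.5328  Neff=7.9897  idx=[0, 1, 2, 3, 4, 5, 6, 7]

post_mean = -2.5328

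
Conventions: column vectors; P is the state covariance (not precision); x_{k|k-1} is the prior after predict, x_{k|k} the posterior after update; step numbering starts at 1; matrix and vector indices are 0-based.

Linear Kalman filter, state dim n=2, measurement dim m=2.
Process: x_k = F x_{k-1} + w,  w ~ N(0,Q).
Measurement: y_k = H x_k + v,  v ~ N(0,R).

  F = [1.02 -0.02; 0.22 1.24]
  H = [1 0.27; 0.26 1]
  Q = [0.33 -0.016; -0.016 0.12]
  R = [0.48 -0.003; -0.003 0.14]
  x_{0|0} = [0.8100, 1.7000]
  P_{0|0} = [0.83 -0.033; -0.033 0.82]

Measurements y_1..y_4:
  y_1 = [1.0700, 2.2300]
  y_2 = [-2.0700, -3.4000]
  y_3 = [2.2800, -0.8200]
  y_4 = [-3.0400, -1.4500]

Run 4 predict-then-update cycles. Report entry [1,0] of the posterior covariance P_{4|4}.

step 1: x^-=[0.7922, 2.2862]  P^-=[1.1952 0.1083; 0.1083 1.4030]  S=[1.8360 0.8025; 0.8025 1.6801]  K=[0.7051 -0.0874; -0.1352 0.9164]  nu=[-0.3395, -0.2622]  x^+=[0.5757, 2.0918]  P^+=[0.3684 -0.1101; -0.1101 0.1573]
step 2: x^-=[0.5454, 2.7206]  P^-=[0.7179 -0.0760; -0.0760 0.3197]  S=[1.1801 0.1886; 0.1886 0.4687]  K=[0.5912 -0.0019; -0.1000 0.6801]  nu=[-3.3500, -6.2624]  x^+=[-1.4233, -1.2038]  P^+=[0.3058 -0.0815; -0.0815 0.1167]
step 3: x^-=[-1.4277, -1.8058]  P^-=[0.6515 -0.0531; -0.0531 0.2698]  S=[1.1226 0.1825; 0.1825 0.4262]  K=[0.5624 0.0322; -0.0860 0.6374]  nu=[4.1953, 1.3570]  x^+=[0.9755, -1.3016]  P^+=[0.2894 -0.0724; -0.0724 0.1083]
step 4: x^-=[1.0210, -1.3993]  P^-=[0.6341 -0.0450; -0.0450 0.2610]  S=[1.1088 0.1842; 0.1842 0.4205]  K=[0.5539 0.0424; -0.0815 0.6286]  nu=[-3.6832, -0.3161]  x^+=[-1.0324, -1.2981]  P^+=[0.2845 -0.0697; -0.0697 0.1064]

P_post[1,0] = -0.0697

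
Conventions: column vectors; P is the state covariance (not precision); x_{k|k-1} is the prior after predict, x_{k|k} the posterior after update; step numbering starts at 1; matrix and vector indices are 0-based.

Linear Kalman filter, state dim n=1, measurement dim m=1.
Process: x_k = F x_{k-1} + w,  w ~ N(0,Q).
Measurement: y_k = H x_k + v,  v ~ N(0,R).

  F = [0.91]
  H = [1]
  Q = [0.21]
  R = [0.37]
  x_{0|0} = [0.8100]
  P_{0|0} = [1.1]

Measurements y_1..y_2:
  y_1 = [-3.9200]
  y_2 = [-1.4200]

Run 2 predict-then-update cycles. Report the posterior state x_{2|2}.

step 1: x^-=[0.7371]  P^-=[1.1209]  S=[1.4909]  K=[0.7518]  nu=[-4.6571]  x^+=[-2.7642]  P^+=[0.2782]
step 2: x^-=[-2.5155]  P^-=[0.4404]  S=[0.8104]  K=[0.5434]  nu=[1.0955]  x^+=[-1.9202]  P^+=[0.2011]

x_post = [-1.9202]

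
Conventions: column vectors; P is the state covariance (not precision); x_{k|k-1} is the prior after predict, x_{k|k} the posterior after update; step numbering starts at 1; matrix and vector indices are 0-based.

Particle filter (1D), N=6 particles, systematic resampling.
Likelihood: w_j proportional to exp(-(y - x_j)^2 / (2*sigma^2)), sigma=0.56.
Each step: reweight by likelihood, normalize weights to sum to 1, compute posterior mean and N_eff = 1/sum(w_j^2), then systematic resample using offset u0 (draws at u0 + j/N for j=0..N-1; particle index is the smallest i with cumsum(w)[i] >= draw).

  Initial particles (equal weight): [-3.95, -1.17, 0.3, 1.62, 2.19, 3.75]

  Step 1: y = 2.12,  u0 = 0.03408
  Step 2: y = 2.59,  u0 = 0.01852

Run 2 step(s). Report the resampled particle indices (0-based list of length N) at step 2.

resampled_idx = [0, 2, 3, 4, 4, 5]

step 1: w=[0.0000, 0.0000, 0.0030, 0.3988, 0.5895, 0.0086]  mean=1.9704  Neff=1.9735  idx=[3, 3, 3, 4, 4, 4]
step 2: w=[0.0745, 0.0745, 0.0745, 0.2588, 0.2588, 0.2588]  mean=2.0626  Neff=4.5953  idx=[0, 2, 3, 4, 4, 5]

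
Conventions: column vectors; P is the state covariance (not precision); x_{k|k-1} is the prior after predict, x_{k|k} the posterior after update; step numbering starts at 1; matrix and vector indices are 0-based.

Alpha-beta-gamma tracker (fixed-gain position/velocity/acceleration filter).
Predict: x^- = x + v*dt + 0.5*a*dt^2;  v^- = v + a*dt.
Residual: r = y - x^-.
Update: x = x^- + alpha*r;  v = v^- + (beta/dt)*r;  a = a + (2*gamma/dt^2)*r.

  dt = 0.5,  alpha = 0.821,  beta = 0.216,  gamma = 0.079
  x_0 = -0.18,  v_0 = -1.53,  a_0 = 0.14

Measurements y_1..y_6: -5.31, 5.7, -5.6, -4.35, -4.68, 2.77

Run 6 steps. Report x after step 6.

step 1: x_pred=-0.9275  r=-4.3825  x^+=-4.5255  v^+=-3.3532  a^+=-2.6297
step 2: x_pred=-6.5309  r=12.2309  x^+=3.5107  v^+=0.6156  a^+=5.1002
step 3: x_pred=4.4560  r=-10.0560  x^+=-3.8000  v^+=-1.1785  a^+=-1.2552
step 4: x_pred=-4.5461  r=0.1961  x^+=-4.3851  v^+=-1.7214  a^+=-1.1313
step 5: x_pred=-5.3872  r=0.7072  x^+=-4.8066  v^+=-1.9815  a^+=-0.6843
step 6: x_pred=-5.8829  r=8.6529  x^+=1.2211  v^+=1.4144  a^+=4.7843

x_post = 1.2211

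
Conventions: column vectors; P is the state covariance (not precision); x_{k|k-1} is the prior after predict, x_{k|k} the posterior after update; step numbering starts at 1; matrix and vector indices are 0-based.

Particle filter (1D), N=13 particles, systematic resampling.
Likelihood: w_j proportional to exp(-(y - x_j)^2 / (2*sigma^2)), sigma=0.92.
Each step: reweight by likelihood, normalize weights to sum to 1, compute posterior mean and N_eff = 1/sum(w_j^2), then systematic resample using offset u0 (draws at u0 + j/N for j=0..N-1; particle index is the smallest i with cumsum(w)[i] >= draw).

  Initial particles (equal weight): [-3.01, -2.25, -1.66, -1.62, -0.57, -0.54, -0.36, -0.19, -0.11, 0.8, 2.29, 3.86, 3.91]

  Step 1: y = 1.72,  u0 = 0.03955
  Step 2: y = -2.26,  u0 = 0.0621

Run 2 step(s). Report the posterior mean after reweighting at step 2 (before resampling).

post_mean = -0.3095

step 1: w=[0.0000, 0.0000, 0.0006, 0.0007, 0.0227, 0.0246, 0.0391, 0.0584, 0.0696, 0.3054, 0.4156, 0.0337, 0.0296]  mean=1.3804  Neff=3.5859  idx=[5, 7, 8, 9, 9, 9, 9, 10, 10, 10, 10, 10, 11]
step 2: w=[0.5203, 0.2376, 0.1947, 0.0118, 0.0118, 0.0118, 0.0118, 0.0000, 0.0000, 0.0000, 0.0000, 0.0000, 0.0000]  mean=-0.3095  Neff=2.7350  idx=[0, 0, 0, 0, 0, 0, 1, 1, 1, 1, 2, 2, 5]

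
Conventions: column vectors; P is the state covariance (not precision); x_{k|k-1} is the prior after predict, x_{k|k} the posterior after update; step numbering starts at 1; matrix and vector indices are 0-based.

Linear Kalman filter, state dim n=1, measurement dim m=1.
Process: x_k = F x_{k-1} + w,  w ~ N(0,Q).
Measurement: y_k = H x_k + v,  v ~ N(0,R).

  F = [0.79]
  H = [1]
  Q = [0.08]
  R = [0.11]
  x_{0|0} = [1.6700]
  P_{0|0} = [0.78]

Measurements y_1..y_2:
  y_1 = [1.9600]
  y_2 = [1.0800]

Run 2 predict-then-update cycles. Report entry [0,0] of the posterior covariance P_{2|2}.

step 1: x^-=[1.3193]  P^-=[0.5668]  S=[0.6768]  K=[0.8375]  nu=[0.6407]  x^+=[1.8559]  P^+=[0.0921]
step 2: x^-=[1.4661]  P^-=[0.1375]  S=[0.2475]  K=[0.5555]  nu=[-0.3861]  x^+=[1.2516]  P^+=[0.0611]

P_post[0,0] = 0.0611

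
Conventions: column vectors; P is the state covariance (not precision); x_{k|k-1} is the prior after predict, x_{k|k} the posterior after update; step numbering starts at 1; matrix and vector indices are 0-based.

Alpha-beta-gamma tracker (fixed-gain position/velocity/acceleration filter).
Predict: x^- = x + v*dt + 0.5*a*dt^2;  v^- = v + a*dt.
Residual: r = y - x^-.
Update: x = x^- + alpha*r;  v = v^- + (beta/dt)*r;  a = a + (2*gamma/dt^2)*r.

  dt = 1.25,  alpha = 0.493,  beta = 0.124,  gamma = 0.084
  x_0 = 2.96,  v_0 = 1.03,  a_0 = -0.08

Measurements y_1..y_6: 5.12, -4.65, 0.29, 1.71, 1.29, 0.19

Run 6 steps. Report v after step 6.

step 1: x_pred=4.1850  r=0.9350  x^+=4.6460  v^+=1.0228  a^+=0.0205
step 2: x_pred=5.9404  r=-10.5904  x^+=0.7194  v^+=-0.0022  a^+=-1.1182
step 3: x_pred=-0.1569  r=0.4469  x^+=0.0634  v^+=-1.3555  a^+=-1.0701
step 4: x_pred=-2.4670  r=4.1770  x^+=-0.4077  v^+=-2.2788  a^+=-0.6210
step 5: x_pred=-3.7414  r=5.0314  x^+=-1.2609  v^+=-2.5559  a^+=-0.0800
step 6: x_pred=-4.5183  r=4.7083  x^+=-2.1971  v^+=-2.1889  a^+=0.4262

v_post = -2.1889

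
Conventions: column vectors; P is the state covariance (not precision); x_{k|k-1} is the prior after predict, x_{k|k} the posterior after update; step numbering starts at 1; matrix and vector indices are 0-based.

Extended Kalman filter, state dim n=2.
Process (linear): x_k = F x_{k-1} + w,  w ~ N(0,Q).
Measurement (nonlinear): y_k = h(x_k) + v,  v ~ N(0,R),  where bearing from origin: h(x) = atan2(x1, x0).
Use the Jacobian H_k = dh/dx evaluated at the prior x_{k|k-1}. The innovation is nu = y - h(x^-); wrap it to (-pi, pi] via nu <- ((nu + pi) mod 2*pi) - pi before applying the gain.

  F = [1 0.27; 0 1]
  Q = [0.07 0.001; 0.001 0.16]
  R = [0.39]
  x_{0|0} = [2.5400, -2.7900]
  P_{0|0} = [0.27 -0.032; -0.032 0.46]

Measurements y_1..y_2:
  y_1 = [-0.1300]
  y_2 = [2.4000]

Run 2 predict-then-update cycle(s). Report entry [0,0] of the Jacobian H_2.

step 1: x^-=[1.7867, -2.7900]  P^-=[0.3563 0.0932; 0.0932 0.6200]  H_jac=[0.2542 0.1628]  S=[0.4372]  K=[0.2418; 0.2850]  nu=[0.8712]  x^+=[1.9974, -2.5417]  P^+=[0.3307 0.0631; 0.0631 0.5845]
step 2: x^-=[1.3111, -2.5417]  P^-=[0.4773 0.2219; 0.2219 0.7445]  H_jac=[0.3107 0.1603]  S=[0.4773]  K=[0.3853; 0.3945]  nu=[-2.7886]  x^+=[0.2368, -3.6417]  P^+=[0.4065 0.1493; 0.1493 0.6702]

H_jac[0,0] = 0.3107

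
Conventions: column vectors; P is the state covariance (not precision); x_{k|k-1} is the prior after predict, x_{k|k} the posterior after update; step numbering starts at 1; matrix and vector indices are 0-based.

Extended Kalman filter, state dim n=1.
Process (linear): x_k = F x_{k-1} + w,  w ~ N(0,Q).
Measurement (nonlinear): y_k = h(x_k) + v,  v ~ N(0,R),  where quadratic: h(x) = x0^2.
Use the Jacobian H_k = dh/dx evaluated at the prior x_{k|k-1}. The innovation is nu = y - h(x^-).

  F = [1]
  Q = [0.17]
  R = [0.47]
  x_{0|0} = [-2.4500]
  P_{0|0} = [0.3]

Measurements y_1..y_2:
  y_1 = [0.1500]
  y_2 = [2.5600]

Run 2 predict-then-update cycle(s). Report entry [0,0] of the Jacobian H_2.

step 1: x^-=[-2.4500]  P^-=[0.4700]  H_jac=[-4.9000]  S=[11.7547]  K=[-0.1959]  nu=[-5.8525]  x^+=[-1.3034]  P^+=[0.0188]
step 2: x^-=[-1.3034]  P^-=[0.1888]  H_jac=[-2.6067]  S=[1.7529]  K=[-0.2808]  nu=[0.8612]  x^+=[-1.5452]  P^+=[0.0506]

H_jac[0,0] = -2.6067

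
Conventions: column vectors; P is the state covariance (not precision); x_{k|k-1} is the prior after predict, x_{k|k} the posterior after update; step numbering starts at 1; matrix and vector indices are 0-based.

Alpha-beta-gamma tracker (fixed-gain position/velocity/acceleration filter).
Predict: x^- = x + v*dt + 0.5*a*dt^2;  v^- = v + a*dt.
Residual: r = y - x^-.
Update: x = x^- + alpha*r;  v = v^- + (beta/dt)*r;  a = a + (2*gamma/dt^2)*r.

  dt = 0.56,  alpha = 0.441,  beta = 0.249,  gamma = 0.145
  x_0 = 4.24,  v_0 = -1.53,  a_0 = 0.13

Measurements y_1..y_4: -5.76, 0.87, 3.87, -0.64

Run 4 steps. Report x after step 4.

step 1: x_pred=3.4036  r=-9.1636  x^+=-0.6376  v^+=-5.5317  a^+=-8.3440
step 2: x_pred=-5.0437  r=5.9137  x^+=-2.4357  v^+=-7.5749  a^+=-2.8754
step 3: x_pred=-7.1285  r=10.9985  x^+=-2.2782  v^+=-4.2947  a^+=7.2955
step 4: x_pred=-3.5393  r=2.8993  x^+=-2.2607  v^+=1.0799  a^+=9.9766

x_post = -2.2607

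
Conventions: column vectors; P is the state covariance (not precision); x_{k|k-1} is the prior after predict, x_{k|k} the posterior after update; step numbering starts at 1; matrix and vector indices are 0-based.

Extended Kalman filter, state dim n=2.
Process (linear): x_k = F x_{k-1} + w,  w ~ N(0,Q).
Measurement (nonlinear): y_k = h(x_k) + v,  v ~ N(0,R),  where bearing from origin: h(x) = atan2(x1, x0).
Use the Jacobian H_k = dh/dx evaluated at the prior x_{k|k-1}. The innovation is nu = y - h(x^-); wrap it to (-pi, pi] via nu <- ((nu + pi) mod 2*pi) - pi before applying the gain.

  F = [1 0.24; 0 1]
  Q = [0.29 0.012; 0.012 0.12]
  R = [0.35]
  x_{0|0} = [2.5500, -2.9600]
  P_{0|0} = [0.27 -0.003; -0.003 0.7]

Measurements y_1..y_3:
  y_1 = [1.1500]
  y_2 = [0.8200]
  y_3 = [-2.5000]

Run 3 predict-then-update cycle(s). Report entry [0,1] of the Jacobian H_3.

H_jac[0,1] = 0.2986

step 1: x^-=[1.8396, -2.9600]  P^-=[0.5989 0.1770; 0.1770 0.8200]  H_jac=[0.2437 0.1515]  S=[0.4174]  K=[0.4138; 0.4009]  nu=[2.1647]  x^+=[2.7355, -2.0923]  P^+=[0.5274 0.1077; 0.1077 0.7529]
step 2: x^-=[2.2333, -2.0923]  P^-=[0.9125 0.3005; 0.3005 0.8729]  H_jac=[0.2234 0.2385]  S=[0.4772]  K=[0.5773; 0.5769]  nu=[1.5728]  x^+=[3.1413, -1.1849]  P^+=[0.7534 0.1415; 0.1415 0.7141]
step 3: x^-=[2.8570, -1.1849]  P^-=[1.1525 0.3249; 0.3249 0.8341]  H_jac=[0.1239 0.2986]  S=[0.4661]  K=[0.5144; 0.6208]  nu=[-2.1068]  x^+=[1.7731, -2.4928]  P^+=[1.0291 0.1761; 0.1761 0.6545]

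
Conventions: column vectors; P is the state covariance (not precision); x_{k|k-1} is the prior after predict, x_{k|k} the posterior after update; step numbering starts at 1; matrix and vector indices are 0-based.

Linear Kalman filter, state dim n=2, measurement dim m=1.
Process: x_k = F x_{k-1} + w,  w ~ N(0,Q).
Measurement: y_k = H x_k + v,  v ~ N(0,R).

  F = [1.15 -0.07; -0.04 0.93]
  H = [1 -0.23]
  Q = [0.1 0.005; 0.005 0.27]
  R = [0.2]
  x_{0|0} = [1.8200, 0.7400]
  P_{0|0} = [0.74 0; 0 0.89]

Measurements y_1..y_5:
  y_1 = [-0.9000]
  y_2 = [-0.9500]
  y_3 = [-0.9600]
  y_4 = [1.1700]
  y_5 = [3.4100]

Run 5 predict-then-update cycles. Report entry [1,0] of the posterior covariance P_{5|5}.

P_post[1,0] = 0.2250

step 1: x^-=[2.0412, 0.6154]  P^-=[1.0830 -0.0870; -0.0870 1.0409]  S=[1.3781]  K=[0.8004; -0.2368]  nu=[-2.7997]  x^+=[-0.1996, 1.2785]  P^+=[0.2002 0.1743; 0.1743 0.9636]
step 2: x^-=[-0.3191, 1.1970]  P^-=[0.3414 0.1199; 0.1199 1.0908]  S=[0.5439]  K=[0.5769; -0.2408]  nu=[-0.3556]  x^+=[-0.5242, 1.2826]  P^+=[0.1603 0.1955; 0.1955 1.0593]
step 3: x^-=[-0.6927, 1.2138]  P^-=[0.2858 0.1383; 0.1383 1.1719]  S=[0.4842]  K=[0.5246; -0.2711]  nu=[0.0118]  x^+=[-0.6865, 1.2106]  P^+=[0.1526 0.2071; 0.2071 1.1363]
step 4: x^-=[-0.8742, 1.1533]  P^-=[0.2740 0.1461; 0.1461 1.2376]  S=[0.4722]  K=[0.5090; -0.2934]  nu=[2.3094]  x^+=[0.3013, 0.4758]  P^+=[0.1516 0.2166; 0.2166 1.1970]
step 5: x^-=[0.3132, 0.4304]  P^-=[0.2715 0.1524; 0.1524 1.2894]  S=[0.4696]  K=[0.5035; -0.3070]  nu=[3.1958]  x^+=[1.9224, -0.5506]  P^+=[0.1524 0.2250; 0.2250 1.2451]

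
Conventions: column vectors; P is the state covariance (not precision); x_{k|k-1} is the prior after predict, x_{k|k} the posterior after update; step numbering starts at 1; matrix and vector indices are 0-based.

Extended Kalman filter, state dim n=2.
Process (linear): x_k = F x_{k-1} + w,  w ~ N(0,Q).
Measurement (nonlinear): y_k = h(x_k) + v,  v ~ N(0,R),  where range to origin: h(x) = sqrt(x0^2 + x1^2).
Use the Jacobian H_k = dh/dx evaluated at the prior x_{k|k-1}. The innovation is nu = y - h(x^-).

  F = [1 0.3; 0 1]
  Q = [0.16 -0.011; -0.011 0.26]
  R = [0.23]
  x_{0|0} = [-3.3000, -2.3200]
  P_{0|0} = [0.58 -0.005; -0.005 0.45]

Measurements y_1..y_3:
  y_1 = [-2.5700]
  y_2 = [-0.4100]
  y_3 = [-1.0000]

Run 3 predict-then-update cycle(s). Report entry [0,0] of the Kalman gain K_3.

K[0,0] = 0.3358

step 1: x^-=[-3.9960, -2.3200]  P^-=[0.7775 0.1190; 0.1190 0.7100]  H_jac=[-0.8648 -0.5021]  S=[1.0938]  K=[-0.6693; -0.4200]  nu=[-7.1907]  x^+=[0.8170, 0.7000]  P^+=[0.2874 -0.1885; -0.1885 0.5171]
step 2: x^-=[1.0270, 0.7000]  P^-=[0.3809 -0.0444; -0.0444 0.7771]  H_jac=[0.8263 0.5632]  S=[0.6953]  K=[0.4167; 0.5768]  nu=[-1.6529]  x^+=[0.3382, -0.2533]  P^+=[0.2601 -0.2115; -0.2115 0.5458]
step 3: x^-=[0.2622, -0.2533]  P^-=[0.3424 -0.0587; -0.0587 0.8058]  H_jac=[0.7192 -0.6948]  S=[0.8548]  K=[0.3358; -0.7044]  nu=[-1.3646]  x^+=[-0.1961, 0.7079]  P^+=[0.2460 0.1435; 0.1435 0.3817]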